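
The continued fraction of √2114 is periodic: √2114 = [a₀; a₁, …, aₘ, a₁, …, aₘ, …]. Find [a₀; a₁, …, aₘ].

a₀ = ⌊√2114⌋ = 45.
With m₀=0, d₀=1 and mₖ₊₁ = dₖaₖ − mₖ, dₖ₊₁ = (n − mₖ₊₁²)/dₖ, aₖ₊₁ = ⌊(a₀+mₖ₊₁)/dₖ₊₁⌋:
  k=1: m=45, d=89, a=1
  k=2: m=44, d=2, a=44
  k=3: m=44, d=89, a=1
  k=4: m=45, d=1, a=90
d=1 and a=2a₀=90 at k=4, so the next step gives (m, d) = (45, 89) again — its k=1 value — and the period has length 4.

[45; 1, 44, 1, 90]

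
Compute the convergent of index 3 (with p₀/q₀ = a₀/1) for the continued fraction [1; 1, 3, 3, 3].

Using pₖ = aₖpₖ₋₁ + pₖ₋₂, qₖ = aₖqₖ₋₁ + qₖ₋₂ (with p₋₁=1, p₋₂=0, q₋₁=0, q₋₂=1):
  k=0: a=1, p=1, q=1
  k=1: a=1, p=2, q=1
  k=2: a=3, p=7, q=4
  k=3: a=3, p=23, q=13

23/13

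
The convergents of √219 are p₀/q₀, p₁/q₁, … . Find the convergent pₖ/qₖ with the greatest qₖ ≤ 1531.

10951/740

√219 = [14; 1, 3, 1, 28, …] (period length 4).
Convergents:
  p_0/q_0 = 14/1
  p_1/q_1 = 15/1
  p_2/q_2 = 59/4
  p_3/q_3 = 74/5
  p_4/q_4 = 2131/144
  p_5/q_5 = 2205/149
  p_6/q_6 = 8746/591
  p_7/q_7 = 10951/740
  p_8/q_8 = 315374/21311
q_7 = 740 ≤ 1531 < 21311 = q_8, so the answer is 10951/740.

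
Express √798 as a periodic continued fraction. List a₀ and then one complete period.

[28; 4, 56]

a₀ = ⌊√798⌋ = 28.
With m₀=0, d₀=1 and mₖ₊₁ = dₖaₖ − mₖ, dₖ₊₁ = (n − mₖ₊₁²)/dₖ, aₖ₊₁ = ⌊(a₀+mₖ₊₁)/dₖ₊₁⌋:
  k=1: m=28, d=14, a=4
  k=2: m=28, d=1, a=56
d=1 and a=2a₀=56 at k=2, so the next step gives (m, d) = (28, 14) again — its k=1 value — and the period has length 2.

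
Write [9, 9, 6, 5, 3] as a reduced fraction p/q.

Fold from the inside: start with 3/1.
  5 + 1/3 = 16/3
  6 + 3/16 = 99/16
  9 + 16/99 = 907/99
  9 + 99/907 = 8262/907

8262/907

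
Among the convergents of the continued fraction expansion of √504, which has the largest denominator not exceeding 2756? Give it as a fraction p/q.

√504 = [22; 2, 4, 2, 44, …] (period length 4).
Convergents:
  p_0/q_0 = 22/1
  p_1/q_1 = 45/2
  p_2/q_2 = 202/9
  p_3/q_3 = 449/20
  p_4/q_4 = 19958/889
  p_5/q_5 = 40365/1798
  p_6/q_6 = 181418/8081
q_5 = 1798 ≤ 2756 < 8081 = q_6, so the answer is 40365/1798.

40365/1798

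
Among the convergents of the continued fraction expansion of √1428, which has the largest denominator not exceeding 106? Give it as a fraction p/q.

√1428 = [37; 1, 3, 1, 2, 1, 3, 1, 74, …] (period length 8).
Convergents:
  p_0/q_0 = 37/1
  p_1/q_1 = 38/1
  p_2/q_2 = 151/4
  p_3/q_3 = 189/5
  p_4/q_4 = 529/14
  p_5/q_5 = 718/19
  p_6/q_6 = 2683/71
  p_7/q_7 = 3401/90
  p_8/q_8 = 254357/6731
q_7 = 90 ≤ 106 < 6731 = q_8, so the answer is 3401/90.

3401/90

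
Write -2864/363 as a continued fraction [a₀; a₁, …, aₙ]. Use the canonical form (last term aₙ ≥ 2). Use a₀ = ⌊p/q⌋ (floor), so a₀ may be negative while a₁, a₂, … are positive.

-2864 = -8*363 + 40
363 = 9*40 + 3
40 = 13*3 + 1
3 = 3*1 + 0  (stop)
So -2864/363 = [-8; 9, 13, 3].

[-8; 9, 13, 3]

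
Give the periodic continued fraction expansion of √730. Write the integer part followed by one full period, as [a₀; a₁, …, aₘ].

a₀ = ⌊√730⌋ = 27.
With m₀=0, d₀=1 and mₖ₊₁ = dₖaₖ − mₖ, dₖ₊₁ = (n − mₖ₊₁²)/dₖ, aₖ₊₁ = ⌊(a₀+mₖ₊₁)/dₖ₊₁⌋:
  k=1: m=27, d=1, a=54
d=1 and a=2a₀=54 at k=1, so the next step gives (m, d) = (27, 1) again — its k=1 value — and the period has length 1.

[27; 54]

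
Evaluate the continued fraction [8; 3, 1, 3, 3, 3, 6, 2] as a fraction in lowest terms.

18217/2204

Using pₖ = aₖpₖ₋₁ + pₖ₋₂ and qₖ = aₖqₖ₋₁ + qₖ₋₂:
  k=0: a=8, p=8, q=1
  k=1: a=3, p=25, q=3
  k=2: a=1, p=33, q=4
  k=3: a=3, p=124, q=15
  k=4: a=3, p=405, q=49
  k=5: a=3, p=1339, q=162
  k=6: a=6, p=8439, q=1021
  k=7: a=2, p=18217, q=2204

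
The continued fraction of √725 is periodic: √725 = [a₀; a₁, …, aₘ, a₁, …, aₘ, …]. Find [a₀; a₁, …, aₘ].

a₀ = ⌊√725⌋ = 26.
With m₀=0, d₀=1 and mₖ₊₁ = dₖaₖ − mₖ, dₖ₊₁ = (n − mₖ₊₁²)/dₖ, aₖ₊₁ = ⌊(a₀+mₖ₊₁)/dₖ₊₁⌋:
  k=1: m=26, d=49, a=1
  k=2: m=23, d=4, a=12
  k=3: m=25, d=25, a=2
  k=4: m=25, d=4, a=12
  k=5: m=23, d=49, a=1
  k=6: m=26, d=1, a=52
d=1 and a=2a₀=52 at k=6, so the next step gives (m, d) = (26, 49) again — its k=1 value — and the period has length 6.

[26; 1, 12, 2, 12, 1, 52]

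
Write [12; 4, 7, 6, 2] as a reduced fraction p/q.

4713/385

Fold from the inside: start with 2/1.
  6 + 1/2 = 13/2
  7 + 2/13 = 93/13
  4 + 13/93 = 385/93
  12 + 93/385 = 4713/385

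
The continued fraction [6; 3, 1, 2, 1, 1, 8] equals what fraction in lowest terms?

Using pₖ = aₖpₖ₋₁ + pₖ₋₂ and qₖ = aₖqₖ₋₁ + qₖ₋₂:
  k=0: a=6, p=6, q=1
  k=1: a=3, p=19, q=3
  k=2: a=1, p=25, q=4
  k=3: a=2, p=69, q=11
  k=4: a=1, p=94, q=15
  k=5: a=1, p=163, q=26
  k=6: a=8, p=1398, q=223

1398/223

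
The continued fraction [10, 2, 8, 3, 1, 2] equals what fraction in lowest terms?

2021/193

Fold from the inside: start with 2/1.
  1 + 1/2 = 3/2
  3 + 2/3 = 11/3
  8 + 3/11 = 91/11
  2 + 11/91 = 193/91
  10 + 91/193 = 2021/193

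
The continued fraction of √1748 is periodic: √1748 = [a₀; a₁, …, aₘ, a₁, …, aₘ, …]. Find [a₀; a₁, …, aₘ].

[41; 1, 4, 4, 4, 1, 82]

a₀ = ⌊√1748⌋ = 41.
With m₀=0, d₀=1 and mₖ₊₁ = dₖaₖ − mₖ, dₖ₊₁ = (n − mₖ₊₁²)/dₖ, aₖ₊₁ = ⌊(a₀+mₖ₊₁)/dₖ₊₁⌋:
  k=1: m=41, d=67, a=1
  k=2: m=26, d=16, a=4
  k=3: m=38, d=19, a=4
  k=4: m=38, d=16, a=4
  k=5: m=26, d=67, a=1
  k=6: m=41, d=1, a=82
d=1 and a=2a₀=82 at k=6, so the next step gives (m, d) = (41, 67) again — its k=1 value — and the period has length 6.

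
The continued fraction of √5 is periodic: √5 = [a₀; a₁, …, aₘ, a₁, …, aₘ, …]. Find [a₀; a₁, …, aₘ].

a₀ = ⌊√5⌋ = 2.
With m₀=0, d₀=1 and mₖ₊₁ = dₖaₖ − mₖ, dₖ₊₁ = (n − mₖ₊₁²)/dₖ, aₖ₊₁ = ⌊(a₀+mₖ₊₁)/dₖ₊₁⌋:
  k=1: m=2, d=1, a=4
d=1 and a=2a₀=4 at k=1, so the next step gives (m, d) = (2, 1) again — its k=1 value — and the period has length 1.

[2; 4]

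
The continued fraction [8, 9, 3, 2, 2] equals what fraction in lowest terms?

1281/158

Using pₖ = aₖpₖ₋₁ + pₖ₋₂ and qₖ = aₖqₖ₋₁ + qₖ₋₂:
  k=0: a=8, p=8, q=1
  k=1: a=9, p=73, q=9
  k=2: a=3, p=227, q=28
  k=3: a=2, p=527, q=65
  k=4: a=2, p=1281, q=158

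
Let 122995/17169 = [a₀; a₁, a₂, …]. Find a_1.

6

122995 = 7·17169 + 2812   →  a_0 = 7
17169 = 6·2812 + 297   →  a_1 = 6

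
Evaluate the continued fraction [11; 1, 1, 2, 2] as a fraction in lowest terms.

139/12

Fold from the inside: start with 2/1.
  2 + 1/2 = 5/2
  1 + 2/5 = 7/5
  1 + 5/7 = 12/7
  11 + 7/12 = 139/12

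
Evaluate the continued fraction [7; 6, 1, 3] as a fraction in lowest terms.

Using pₖ = aₖpₖ₋₁ + pₖ₋₂ and qₖ = aₖqₖ₋₁ + qₖ₋₂:
  k=0: a=7, p=7, q=1
  k=1: a=6, p=43, q=6
  k=2: a=1, p=50, q=7
  k=3: a=3, p=193, q=27

193/27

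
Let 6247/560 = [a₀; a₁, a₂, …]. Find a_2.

6247 = 11·560 + 87   →  a_0 = 11
560 = 6·87 + 38   →  a_1 = 6
87 = 2·38 + 11   →  a_2 = 2

2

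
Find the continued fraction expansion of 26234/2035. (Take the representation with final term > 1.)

[12; 1, 8, 4, 1, 4, 9]

26234 = 12×2035 + 1814
2035 = 1×1814 + 221
1814 = 8×221 + 46
221 = 4×46 + 37
46 = 1×37 + 9
37 = 4×9 + 1
9 = 9×1 + 0  (stop)
So 26234/2035 = [12; 1, 8, 4, 1, 4, 9].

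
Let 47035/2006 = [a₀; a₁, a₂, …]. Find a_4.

47035 = 23·2006 + 897   →  a_0 = 23
2006 = 2·897 + 212   →  a_1 = 2
897 = 4·212 + 49   →  a_2 = 4
212 = 4·49 + 16   →  a_3 = 4
49 = 3·16 + 1   →  a_4 = 3

3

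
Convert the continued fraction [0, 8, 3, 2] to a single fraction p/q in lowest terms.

7/58

Fold from the inside: start with 2/1.
  3 + 1/2 = 7/2
  8 + 2/7 = 58/7
  0 + 7/58 = 7/58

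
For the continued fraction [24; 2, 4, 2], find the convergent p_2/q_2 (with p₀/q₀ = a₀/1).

Using pₖ = aₖpₖ₋₁ + pₖ₋₂, qₖ = aₖqₖ₋₁ + qₖ₋₂ (with p₋₁=1, p₋₂=0, q₋₁=0, q₋₂=1):
  k=0: a=24, p=24, q=1
  k=1: a=2, p=49, q=2
  k=2: a=4, p=220, q=9

220/9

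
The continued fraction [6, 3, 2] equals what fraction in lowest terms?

44/7

Using pₖ = aₖpₖ₋₁ + pₖ₋₂ and qₖ = aₖqₖ₋₁ + qₖ₋₂:
  k=0: a=6, p=6, q=1
  k=1: a=3, p=19, q=3
  k=2: a=2, p=44, q=7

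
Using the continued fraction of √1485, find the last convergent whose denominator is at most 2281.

83661/2171

√1485 = [38; 1, 1, 6, 1, 1, 76, …] (period length 6).
Convergents:
  p_0/q_0 = 38/1
  p_1/q_1 = 39/1
  p_2/q_2 = 77/2
  p_3/q_3 = 501/13
  p_4/q_4 = 578/15
  p_5/q_5 = 1079/28
  p_6/q_6 = 82582/2143
  p_7/q_7 = 83661/2171
  p_8/q_8 = 166243/4314
q_7 = 2171 ≤ 2281 < 4314 = q_8, so the answer is 83661/2171.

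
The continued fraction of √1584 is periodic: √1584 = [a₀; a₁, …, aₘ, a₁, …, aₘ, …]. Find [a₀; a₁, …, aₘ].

a₀ = ⌊√1584⌋ = 39.
With m₀=0, d₀=1 and mₖ₊₁ = dₖaₖ − mₖ, dₖ₊₁ = (n − mₖ₊₁²)/dₖ, aₖ₊₁ = ⌊(a₀+mₖ₊₁)/dₖ₊₁⌋:
  k=1: m=39, d=63, a=1
  k=2: m=24, d=16, a=3
  k=3: m=24, d=63, a=1
  k=4: m=39, d=1, a=78
d=1 and a=2a₀=78 at k=4, so the next step gives (m, d) = (39, 63) again — its k=1 value — and the period has length 4.

[39; 1, 3, 1, 78]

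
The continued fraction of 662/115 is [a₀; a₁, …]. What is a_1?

662 = 5·115 + 87   →  a_0 = 5
115 = 1·87 + 28   →  a_1 = 1

1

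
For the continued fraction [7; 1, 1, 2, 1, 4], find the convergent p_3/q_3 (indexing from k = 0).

Using pₖ = aₖpₖ₋₁ + pₖ₋₂, qₖ = aₖqₖ₋₁ + qₖ₋₂ (with p₋₁=1, p₋₂=0, q₋₁=0, q₋₂=1):
  k=0: a=7, p=7, q=1
  k=1: a=1, p=8, q=1
  k=2: a=1, p=15, q=2
  k=3: a=2, p=38, q=5

38/5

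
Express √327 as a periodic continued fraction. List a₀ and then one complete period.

a₀ = ⌊√327⌋ = 18.
With m₀=0, d₀=1 and mₖ₊₁ = dₖaₖ − mₖ, dₖ₊₁ = (n − mₖ₊₁²)/dₖ, aₖ₊₁ = ⌊(a₀+mₖ₊₁)/dₖ₊₁⌋:
  k=1: m=18, d=3, a=12
  k=2: m=18, d=1, a=36
d=1 and a=2a₀=36 at k=2, so the next step gives (m, d) = (18, 3) again — its k=1 value — and the period has length 2.

[18; 12, 36]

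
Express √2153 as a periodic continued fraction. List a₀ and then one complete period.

a₀ = ⌊√2153⌋ = 46.
With m₀=0, d₀=1 and mₖ₊₁ = dₖaₖ − mₖ, dₖ₊₁ = (n − mₖ₊₁²)/dₖ, aₖ₊₁ = ⌊(a₀+mₖ₊₁)/dₖ₊₁⌋:
  k=1: m=46, d=37, a=2
  k=2: m=28, d=37, a=2
  k=3: m=46, d=1, a=92
d=1 and a=2a₀=92 at k=3, so the next step gives (m, d) = (46, 37) again — its k=1 value — and the period has length 3.

[46; 2, 2, 92]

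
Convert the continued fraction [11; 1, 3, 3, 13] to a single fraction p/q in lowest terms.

2036/173

Using pₖ = aₖpₖ₋₁ + pₖ₋₂ and qₖ = aₖqₖ₋₁ + qₖ₋₂:
  k=0: a=11, p=11, q=1
  k=1: a=1, p=12, q=1
  k=2: a=3, p=47, q=4
  k=3: a=3, p=153, q=13
  k=4: a=13, p=2036, q=173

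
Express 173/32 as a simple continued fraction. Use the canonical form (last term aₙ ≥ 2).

[5; 2, 2, 6]

173 = 5*32 + 13
32 = 2*13 + 6
13 = 2*6 + 1
6 = 6*1 + 0  (stop)
So 173/32 = [5; 2, 2, 6].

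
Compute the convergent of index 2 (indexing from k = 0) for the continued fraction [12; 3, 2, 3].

86/7

Using pₖ = aₖpₖ₋₁ + pₖ₋₂, qₖ = aₖqₖ₋₁ + qₖ₋₂ (with p₋₁=1, p₋₂=0, q₋₁=0, q₋₂=1):
  k=0: a=12, p=12, q=1
  k=1: a=3, p=37, q=3
  k=2: a=2, p=86, q=7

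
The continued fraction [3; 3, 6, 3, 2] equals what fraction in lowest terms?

461/139

Fold from the inside: start with 2/1.
  3 + 1/2 = 7/2
  6 + 2/7 = 44/7
  3 + 7/44 = 139/44
  3 + 44/139 = 461/139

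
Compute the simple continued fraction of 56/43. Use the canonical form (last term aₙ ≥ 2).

56 = 1·43 + 13
43 = 3·13 + 4
13 = 3·4 + 1
4 = 4·1 + 0  (stop)
So 56/43 = [1; 3, 3, 4].

[1; 3, 3, 4]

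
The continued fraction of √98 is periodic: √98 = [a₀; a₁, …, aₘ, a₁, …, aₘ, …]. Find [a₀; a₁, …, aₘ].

[9; 1, 8, 1, 18]

a₀ = ⌊√98⌋ = 9.
With m₀=0, d₀=1 and mₖ₊₁ = dₖaₖ − mₖ, dₖ₊₁ = (n − mₖ₊₁²)/dₖ, aₖ₊₁ = ⌊(a₀+mₖ₊₁)/dₖ₊₁⌋:
  k=1: m=9, d=17, a=1
  k=2: m=8, d=2, a=8
  k=3: m=8, d=17, a=1
  k=4: m=9, d=1, a=18
d=1 and a=2a₀=18 at k=4, so the next step gives (m, d) = (9, 17) again — its k=1 value — and the period has length 4.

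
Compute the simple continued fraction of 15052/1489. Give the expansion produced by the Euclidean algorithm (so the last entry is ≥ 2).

15052 = 10·1489 + 162
1489 = 9·162 + 31
162 = 5·31 + 7
31 = 4·7 + 3
7 = 2·3 + 1
3 = 3·1 + 0  (stop)
So 15052/1489 = [10; 9, 5, 4, 2, 3].

[10; 9, 5, 4, 2, 3]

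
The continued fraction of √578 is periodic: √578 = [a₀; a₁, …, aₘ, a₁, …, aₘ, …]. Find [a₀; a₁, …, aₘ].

[24; 24, 48]

a₀ = ⌊√578⌋ = 24.
With m₀=0, d₀=1 and mₖ₊₁ = dₖaₖ − mₖ, dₖ₊₁ = (n − mₖ₊₁²)/dₖ, aₖ₊₁ = ⌊(a₀+mₖ₊₁)/dₖ₊₁⌋:
  k=1: m=24, d=2, a=24
  k=2: m=24, d=1, a=48
d=1 and a=2a₀=48 at k=2, so the next step gives (m, d) = (24, 2) again — its k=1 value — and the period has length 2.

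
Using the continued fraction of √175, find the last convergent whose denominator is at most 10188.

53087/4013

√175 = [13; 4, 2, 1, 2, 4, 26, …] (period length 6).
Convergents:
  p_0/q_0 = 13/1
  p_1/q_1 = 53/4
  p_2/q_2 = 119/9
  p_3/q_3 = 172/13
  p_4/q_4 = 463/35
  p_5/q_5 = 2024/153
  p_6/q_6 = 53087/4013
  p_7/q_7 = 214372/16205
q_6 = 4013 ≤ 10188 < 16205 = q_7, so the answer is 53087/4013.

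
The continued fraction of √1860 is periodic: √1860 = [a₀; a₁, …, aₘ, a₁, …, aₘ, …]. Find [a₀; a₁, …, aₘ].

[43; 7, 1, 4, 1, 7, 86]

a₀ = ⌊√1860⌋ = 43.
With m₀=0, d₀=1 and mₖ₊₁ = dₖaₖ − mₖ, dₖ₊₁ = (n − mₖ₊₁²)/dₖ, aₖ₊₁ = ⌊(a₀+mₖ₊₁)/dₖ₊₁⌋:
  k=1: m=43, d=11, a=7
  k=2: m=34, d=64, a=1
  k=3: m=30, d=15, a=4
  k=4: m=30, d=64, a=1
  k=5: m=34, d=11, a=7
  k=6: m=43, d=1, a=86
d=1 and a=2a₀=86 at k=6, so the next step gives (m, d) = (43, 11) again — its k=1 value — and the period has length 6.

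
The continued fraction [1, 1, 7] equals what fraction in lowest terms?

15/8

Fold from the inside: start with 7/1.
  1 + 1/7 = 8/7
  1 + 7/8 = 15/8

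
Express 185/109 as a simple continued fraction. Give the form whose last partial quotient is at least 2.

[1; 1, 2, 3, 3, 3]

185 = 1*109 + 76
109 = 1*76 + 33
76 = 2*33 + 10
33 = 3*10 + 3
10 = 3*3 + 1
3 = 3*1 + 0  (stop)
So 185/109 = [1; 1, 2, 3, 3, 3].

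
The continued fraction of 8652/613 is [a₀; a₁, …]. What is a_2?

8652 = 14·613 + 70   →  a_0 = 14
613 = 8·70 + 53   →  a_1 = 8
70 = 1·53 + 17   →  a_2 = 1

1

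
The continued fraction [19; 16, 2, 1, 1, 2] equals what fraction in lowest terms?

4060/213

Fold from the inside: start with 2/1.
  1 + 1/2 = 3/2
  1 + 2/3 = 5/3
  2 + 3/5 = 13/5
  16 + 5/13 = 213/13
  19 + 13/213 = 4060/213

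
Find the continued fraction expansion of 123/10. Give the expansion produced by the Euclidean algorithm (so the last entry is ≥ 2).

123 = 12·10 + 3
10 = 3·3 + 1
3 = 3·1 + 0  (stop)
So 123/10 = [12; 3, 3].

[12; 3, 3]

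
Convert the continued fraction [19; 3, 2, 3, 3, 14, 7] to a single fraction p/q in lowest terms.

Using pₖ = aₖpₖ₋₁ + pₖ₋₂ and qₖ = aₖqₖ₋₁ + qₖ₋₂:
  k=0: a=19, p=19, q=1
  k=1: a=3, p=58, q=3
  k=2: a=2, p=135, q=7
  k=3: a=3, p=463, q=24
  k=4: a=3, p=1524, q=79
  k=5: a=14, p=21799, q=1130
  k=6: a=7, p=154117, q=7989

154117/7989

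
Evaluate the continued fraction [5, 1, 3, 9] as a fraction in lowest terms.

213/37

Using pₖ = aₖpₖ₋₁ + pₖ₋₂ and qₖ = aₖqₖ₋₁ + qₖ₋₂:
  k=0: a=5, p=5, q=1
  k=1: a=1, p=6, q=1
  k=2: a=3, p=23, q=4
  k=3: a=9, p=213, q=37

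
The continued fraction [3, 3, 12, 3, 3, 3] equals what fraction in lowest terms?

Using pₖ = aₖpₖ₋₁ + pₖ₋₂ and qₖ = aₖqₖ₋₁ + qₖ₋₂:
  k=0: a=3, p=3, q=1
  k=1: a=3, p=10, q=3
  k=2: a=12, p=123, q=37
  k=3: a=3, p=379, q=114
  k=4: a=3, p=1260, q=379
  k=5: a=3, p=4159, q=1251

4159/1251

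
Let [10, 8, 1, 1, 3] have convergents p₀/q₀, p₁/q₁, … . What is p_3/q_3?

172/17

Using pₖ = aₖpₖ₋₁ + pₖ₋₂, qₖ = aₖqₖ₋₁ + qₖ₋₂ (with p₋₁=1, p₋₂=0, q₋₁=0, q₋₂=1):
  k=0: a=10, p=10, q=1
  k=1: a=8, p=81, q=8
  k=2: a=1, p=91, q=9
  k=3: a=1, p=172, q=17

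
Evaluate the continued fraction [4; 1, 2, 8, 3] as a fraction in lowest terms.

Fold from the inside: start with 3/1.
  8 + 1/3 = 25/3
  2 + 3/25 = 53/25
  1 + 25/53 = 78/53
  4 + 53/78 = 365/78

365/78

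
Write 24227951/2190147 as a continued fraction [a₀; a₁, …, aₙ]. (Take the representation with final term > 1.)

[11; 16, 15, 2, 19, 16, 14]

24227951 = 11×2190147 + 136334
2190147 = 16×136334 + 8803
136334 = 15×8803 + 4289
8803 = 2×4289 + 225
4289 = 19×225 + 14
225 = 16×14 + 1
14 = 14×1 + 0  (stop)
So 24227951/2190147 = [11; 16, 15, 2, 19, 16, 14].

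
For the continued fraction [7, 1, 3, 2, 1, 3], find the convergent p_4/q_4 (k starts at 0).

Using pₖ = aₖpₖ₋₁ + pₖ₋₂, qₖ = aₖqₖ₋₁ + qₖ₋₂ (with p₋₁=1, p₋₂=0, q₋₁=0, q₋₂=1):
  k=0: a=7, p=7, q=1
  k=1: a=1, p=8, q=1
  k=2: a=3, p=31, q=4
  k=3: a=2, p=70, q=9
  k=4: a=1, p=101, q=13

101/13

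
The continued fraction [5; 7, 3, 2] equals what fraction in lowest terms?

Using pₖ = aₖpₖ₋₁ + pₖ₋₂ and qₖ = aₖqₖ₋₁ + qₖ₋₂:
  k=0: a=5, p=5, q=1
  k=1: a=7, p=36, q=7
  k=2: a=3, p=113, q=22
  k=3: a=2, p=262, q=51

262/51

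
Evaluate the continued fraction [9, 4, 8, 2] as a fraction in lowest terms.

Using pₖ = aₖpₖ₋₁ + pₖ₋₂ and qₖ = aₖqₖ₋₁ + qₖ₋₂:
  k=0: a=9, p=9, q=1
  k=1: a=4, p=37, q=4
  k=2: a=8, p=305, q=33
  k=3: a=2, p=647, q=70

647/70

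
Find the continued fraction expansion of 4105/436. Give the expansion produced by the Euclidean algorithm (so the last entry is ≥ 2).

4105 = 9×436 + 181
436 = 2×181 + 74
181 = 2×74 + 33
74 = 2×33 + 8
33 = 4×8 + 1
8 = 8×1 + 0  (stop)
So 4105/436 = [9; 2, 2, 2, 4, 8].

[9; 2, 2, 2, 4, 8]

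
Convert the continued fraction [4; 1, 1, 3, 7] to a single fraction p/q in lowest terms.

Fold from the inside: start with 7/1.
  3 + 1/7 = 22/7
  1 + 7/22 = 29/22
  1 + 22/29 = 51/29
  4 + 29/51 = 233/51

233/51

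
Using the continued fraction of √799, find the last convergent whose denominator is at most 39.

424/15

√799 = [28; 3, 1, 3, 56, …] (period length 4).
Convergents:
  p_0/q_0 = 28/1
  p_1/q_1 = 85/3
  p_2/q_2 = 113/4
  p_3/q_3 = 424/15
  p_4/q_4 = 23857/844
q_3 = 15 ≤ 39 < 844 = q_4, so the answer is 424/15.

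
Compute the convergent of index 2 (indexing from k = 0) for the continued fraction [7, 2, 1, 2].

22/3

Using pₖ = aₖpₖ₋₁ + pₖ₋₂, qₖ = aₖqₖ₋₁ + qₖ₋₂ (with p₋₁=1, p₋₂=0, q₋₁=0, q₋₂=1):
  k=0: a=7, p=7, q=1
  k=1: a=2, p=15, q=2
  k=2: a=1, p=22, q=3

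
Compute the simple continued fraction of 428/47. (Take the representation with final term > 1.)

428 = 9×47 + 5
47 = 9×5 + 2
5 = 2×2 + 1
2 = 2×1 + 0  (stop)
So 428/47 = [9; 9, 2, 2].

[9; 9, 2, 2]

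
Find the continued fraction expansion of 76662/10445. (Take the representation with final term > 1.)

76662 = 7*10445 + 3547
10445 = 2*3547 + 3351
3547 = 1*3351 + 196
3351 = 17*196 + 19
196 = 10*19 + 6
19 = 3*6 + 1
6 = 6*1 + 0  (stop)
So 76662/10445 = [7; 2, 1, 17, 10, 3, 6].

[7; 2, 1, 17, 10, 3, 6]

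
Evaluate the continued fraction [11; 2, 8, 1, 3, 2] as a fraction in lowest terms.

1916/167

Fold from the inside: start with 2/1.
  3 + 1/2 = 7/2
  1 + 2/7 = 9/7
  8 + 7/9 = 79/9
  2 + 9/79 = 167/79
  11 + 79/167 = 1916/167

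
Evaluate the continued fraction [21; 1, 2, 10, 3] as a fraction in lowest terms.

2081/96

Fold from the inside: start with 3/1.
  10 + 1/3 = 31/3
  2 + 3/31 = 65/31
  1 + 31/65 = 96/65
  21 + 65/96 = 2081/96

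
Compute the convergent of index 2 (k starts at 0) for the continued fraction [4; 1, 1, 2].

9/2

Using pₖ = aₖpₖ₋₁ + pₖ₋₂, qₖ = aₖqₖ₋₁ + qₖ₋₂ (with p₋₁=1, p₋₂=0, q₋₁=0, q₋₂=1):
  k=0: a=4, p=4, q=1
  k=1: a=1, p=5, q=1
  k=2: a=1, p=9, q=2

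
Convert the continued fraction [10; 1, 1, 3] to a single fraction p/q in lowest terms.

Fold from the inside: start with 3/1.
  1 + 1/3 = 4/3
  1 + 3/4 = 7/4
  10 + 4/7 = 74/7

74/7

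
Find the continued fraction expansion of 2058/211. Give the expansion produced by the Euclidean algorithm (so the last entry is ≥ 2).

2058 = 9*211 + 159
211 = 1*159 + 52
159 = 3*52 + 3
52 = 17*3 + 1
3 = 3*1 + 0  (stop)
So 2058/211 = [9; 1, 3, 17, 3].

[9; 1, 3, 17, 3]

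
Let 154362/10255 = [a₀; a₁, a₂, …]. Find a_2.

10

154362 = 15·10255 + 537   →  a_0 = 15
10255 = 19·537 + 52   →  a_1 = 19
537 = 10·52 + 17   →  a_2 = 10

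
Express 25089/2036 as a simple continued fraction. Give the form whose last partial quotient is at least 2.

[12; 3, 10, 9, 3, 2]

25089 = 12·2036 + 657
2036 = 3·657 + 65
657 = 10·65 + 7
65 = 9·7 + 2
7 = 3·2 + 1
2 = 2·1 + 0  (stop)
So 25089/2036 = [12; 3, 10, 9, 3, 2].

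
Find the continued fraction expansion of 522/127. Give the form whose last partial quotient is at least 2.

522 = 4*127 + 14
127 = 9*14 + 1
14 = 14*1 + 0  (stop)
So 522/127 = [4; 9, 14].

[4; 9, 14]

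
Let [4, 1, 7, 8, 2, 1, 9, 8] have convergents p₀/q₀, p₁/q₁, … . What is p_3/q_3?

Using pₖ = aₖpₖ₋₁ + pₖ₋₂, qₖ = aₖqₖ₋₁ + qₖ₋₂ (with p₋₁=1, p₋₂=0, q₋₁=0, q₋₂=1):
  k=0: a=4, p=4, q=1
  k=1: a=1, p=5, q=1
  k=2: a=7, p=39, q=8
  k=3: a=8, p=317, q=65

317/65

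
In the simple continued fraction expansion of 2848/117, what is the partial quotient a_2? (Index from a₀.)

2848 = 24·117 + 40   →  a_0 = 24
117 = 2·40 + 37   →  a_1 = 2
40 = 1·37 + 3   →  a_2 = 1

1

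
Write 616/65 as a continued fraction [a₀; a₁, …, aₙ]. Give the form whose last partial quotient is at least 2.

[9; 2, 10, 3]

616 = 9×65 + 31
65 = 2×31 + 3
31 = 10×3 + 1
3 = 3×1 + 0  (stop)
So 616/65 = [9; 2, 10, 3].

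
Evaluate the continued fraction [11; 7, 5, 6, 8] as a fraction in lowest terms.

20273/1820

Using pₖ = aₖpₖ₋₁ + pₖ₋₂ and qₖ = aₖqₖ₋₁ + qₖ₋₂:
  k=0: a=11, p=11, q=1
  k=1: a=7, p=78, q=7
  k=2: a=5, p=401, q=36
  k=3: a=6, p=2484, q=223
  k=4: a=8, p=20273, q=1820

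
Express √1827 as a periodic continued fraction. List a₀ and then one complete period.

a₀ = ⌊√1827⌋ = 42.
With m₀=0, d₀=1 and mₖ₊₁ = dₖaₖ − mₖ, dₖ₊₁ = (n − mₖ₊₁²)/dₖ, aₖ₊₁ = ⌊(a₀+mₖ₊₁)/dₖ₊₁⌋:
  k=1: m=42, d=63, a=1
  k=2: m=21, d=22, a=2
  k=3: m=23, d=59, a=1
  k=4: m=36, d=9, a=8
  k=5: m=36, d=59, a=1
  k=6: m=23, d=22, a=2
  k=7: m=21, d=63, a=1
  k=8: m=42, d=1, a=84
d=1 and a=2a₀=84 at k=8, so the next step gives (m, d) = (42, 63) again — its k=1 value — and the period has length 8.

[42; 1, 2, 1, 8, 1, 2, 1, 84]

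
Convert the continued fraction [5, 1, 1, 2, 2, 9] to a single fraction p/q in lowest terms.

631/113

Fold from the inside: start with 9/1.
  2 + 1/9 = 19/9
  2 + 9/19 = 47/19
  1 + 19/47 = 66/47
  1 + 47/66 = 113/66
  5 + 66/113 = 631/113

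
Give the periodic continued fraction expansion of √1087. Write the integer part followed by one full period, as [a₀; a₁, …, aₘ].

[32; 1, 31, 1, 64]

a₀ = ⌊√1087⌋ = 32.
With m₀=0, d₀=1 and mₖ₊₁ = dₖaₖ − mₖ, dₖ₊₁ = (n − mₖ₊₁²)/dₖ, aₖ₊₁ = ⌊(a₀+mₖ₊₁)/dₖ₊₁⌋:
  k=1: m=32, d=63, a=1
  k=2: m=31, d=2, a=31
  k=3: m=31, d=63, a=1
  k=4: m=32, d=1, a=64
d=1 and a=2a₀=64 at k=4, so the next step gives (m, d) = (32, 63) again — its k=1 value — and the period has length 4.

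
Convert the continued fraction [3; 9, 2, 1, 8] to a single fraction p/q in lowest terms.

755/243

Using pₖ = aₖpₖ₋₁ + pₖ₋₂ and qₖ = aₖqₖ₋₁ + qₖ₋₂:
  k=0: a=3, p=3, q=1
  k=1: a=9, p=28, q=9
  k=2: a=2, p=59, q=19
  k=3: a=1, p=87, q=28
  k=4: a=8, p=755, q=243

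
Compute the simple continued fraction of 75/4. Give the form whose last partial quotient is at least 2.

75 = 18*4 + 3
4 = 1*3 + 1
3 = 3*1 + 0  (stop)
So 75/4 = [18; 1, 3].

[18; 1, 3]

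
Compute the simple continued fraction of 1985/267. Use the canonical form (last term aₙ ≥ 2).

1985 = 7*267 + 116
267 = 2*116 + 35
116 = 3*35 + 11
35 = 3*11 + 2
11 = 5*2 + 1
2 = 2*1 + 0  (stop)
So 1985/267 = [7; 2, 3, 3, 5, 2].

[7; 2, 3, 3, 5, 2]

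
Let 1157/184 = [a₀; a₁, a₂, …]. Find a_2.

1157 = 6·184 + 53   →  a_0 = 6
184 = 3·53 + 25   →  a_1 = 3
53 = 2·25 + 3   →  a_2 = 2

2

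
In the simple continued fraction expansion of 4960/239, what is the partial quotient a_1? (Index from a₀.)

1

4960 = 20·239 + 180   →  a_0 = 20
239 = 1·180 + 59   →  a_1 = 1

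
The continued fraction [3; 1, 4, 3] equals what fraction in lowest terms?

61/16

Using pₖ = aₖpₖ₋₁ + pₖ₋₂ and qₖ = aₖqₖ₋₁ + qₖ₋₂:
  k=0: a=3, p=3, q=1
  k=1: a=1, p=4, q=1
  k=2: a=4, p=19, q=5
  k=3: a=3, p=61, q=16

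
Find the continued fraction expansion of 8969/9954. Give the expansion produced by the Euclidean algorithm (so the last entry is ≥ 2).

[0; 1, 9, 9, 2, 8, 6]

8969 = 0·9954 + 8969
9954 = 1·8969 + 985
8969 = 9·985 + 104
985 = 9·104 + 49
104 = 2·49 + 6
49 = 8·6 + 1
6 = 6·1 + 0  (stop)
So 8969/9954 = [0; 1, 9, 9, 2, 8, 6].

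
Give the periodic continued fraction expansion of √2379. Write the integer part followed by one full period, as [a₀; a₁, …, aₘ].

[48; 1, 3, 2, 3, 1, 96]

a₀ = ⌊√2379⌋ = 48.
With m₀=0, d₀=1 and mₖ₊₁ = dₖaₖ − mₖ, dₖ₊₁ = (n − mₖ₊₁²)/dₖ, aₖ₊₁ = ⌊(a₀+mₖ₊₁)/dₖ₊₁⌋:
  k=1: m=48, d=75, a=1
  k=2: m=27, d=22, a=3
  k=3: m=39, d=39, a=2
  k=4: m=39, d=22, a=3
  k=5: m=27, d=75, a=1
  k=6: m=48, d=1, a=96
d=1 and a=2a₀=96 at k=6, so the next step gives (m, d) = (48, 75) again — its k=1 value — and the period has length 6.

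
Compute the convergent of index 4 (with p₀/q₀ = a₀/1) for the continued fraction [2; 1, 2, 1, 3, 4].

Using pₖ = aₖpₖ₋₁ + pₖ₋₂, qₖ = aₖqₖ₋₁ + qₖ₋₂ (with p₋₁=1, p₋₂=0, q₋₁=0, q₋₂=1):
  k=0: a=2, p=2, q=1
  k=1: a=1, p=3, q=1
  k=2: a=2, p=8, q=3
  k=3: a=1, p=11, q=4
  k=4: a=3, p=41, q=15

41/15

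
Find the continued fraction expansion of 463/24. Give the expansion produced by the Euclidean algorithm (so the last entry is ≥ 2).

463 = 19*24 + 7
24 = 3*7 + 3
7 = 2*3 + 1
3 = 3*1 + 0  (stop)
So 463/24 = [19; 3, 2, 3].

[19; 3, 2, 3]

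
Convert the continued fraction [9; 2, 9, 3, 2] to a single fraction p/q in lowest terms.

1298/137

Using pₖ = aₖpₖ₋₁ + pₖ₋₂ and qₖ = aₖqₖ₋₁ + qₖ₋₂:
  k=0: a=9, p=9, q=1
  k=1: a=2, p=19, q=2
  k=2: a=9, p=180, q=19
  k=3: a=3, p=559, q=59
  k=4: a=2, p=1298, q=137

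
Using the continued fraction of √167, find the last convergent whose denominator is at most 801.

4355/337

√167 = [12; 1, 11, 1, 24, …] (period length 4).
Convergents:
  p_0/q_0 = 12/1
  p_1/q_1 = 13/1
  p_2/q_2 = 155/12
  p_3/q_3 = 168/13
  p_4/q_4 = 4187/324
  p_5/q_5 = 4355/337
  p_6/q_6 = 52092/4031
q_5 = 337 ≤ 801 < 4031 = q_6, so the answer is 4355/337.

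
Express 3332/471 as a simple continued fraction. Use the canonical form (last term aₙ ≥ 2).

[7; 13, 2, 5, 3]

3332 = 7*471 + 35
471 = 13*35 + 16
35 = 2*16 + 3
16 = 5*3 + 1
3 = 3*1 + 0  (stop)
So 3332/471 = [7; 13, 2, 5, 3].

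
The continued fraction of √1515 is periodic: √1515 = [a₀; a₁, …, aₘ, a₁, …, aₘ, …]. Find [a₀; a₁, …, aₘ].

a₀ = ⌊√1515⌋ = 38.
With m₀=0, d₀=1 and mₖ₊₁ = dₖaₖ − mₖ, dₖ₊₁ = (n − mₖ₊₁²)/dₖ, aₖ₊₁ = ⌊(a₀+mₖ₊₁)/dₖ₊₁⌋:
  k=1: m=38, d=71, a=1
  k=2: m=33, d=6, a=11
  k=3: m=33, d=71, a=1
  k=4: m=38, d=1, a=76
d=1 and a=2a₀=76 at k=4, so the next step gives (m, d) = (38, 71) again — its k=1 value — and the period has length 4.

[38; 1, 11, 1, 76]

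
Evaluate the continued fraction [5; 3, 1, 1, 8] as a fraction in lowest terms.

317/60

Using pₖ = aₖpₖ₋₁ + pₖ₋₂ and qₖ = aₖqₖ₋₁ + qₖ₋₂:
  k=0: a=5, p=5, q=1
  k=1: a=3, p=16, q=3
  k=2: a=1, p=21, q=4
  k=3: a=1, p=37, q=7
  k=4: a=8, p=317, q=60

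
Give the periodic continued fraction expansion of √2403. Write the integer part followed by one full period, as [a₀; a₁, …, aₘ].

a₀ = ⌊√2403⌋ = 49.
With m₀=0, d₀=1 and mₖ₊₁ = dₖaₖ − mₖ, dₖ₊₁ = (n − mₖ₊₁²)/dₖ, aₖ₊₁ = ⌊(a₀+mₖ₊₁)/dₖ₊₁⌋:
  k=1: m=49, d=2, a=49
  k=2: m=49, d=1, a=98
d=1 and a=2a₀=98 at k=2, so the next step gives (m, d) = (49, 2) again — its k=1 value — and the period has length 2.

[49; 49, 98]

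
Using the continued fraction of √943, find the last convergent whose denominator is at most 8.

√943 = [30; 1, 2, 2, 2, 1, 60, …] (period length 6).
Convergents:
  p_0/q_0 = 30/1
  p_1/q_1 = 31/1
  p_2/q_2 = 92/3
  p_3/q_3 = 215/7
  p_4/q_4 = 522/17
q_3 = 7 ≤ 8 < 17 = q_4, so the answer is 215/7.

215/7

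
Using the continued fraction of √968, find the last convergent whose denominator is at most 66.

√968 = [31; 8, 1, 6, 1, 8, 62, …] (period length 6).
Convergents:
  p_0/q_0 = 31/1
  p_1/q_1 = 249/8
  p_2/q_2 = 280/9
  p_3/q_3 = 1929/62
  p_4/q_4 = 2209/71
q_3 = 62 ≤ 66 < 71 = q_4, so the answer is 1929/62.

1929/62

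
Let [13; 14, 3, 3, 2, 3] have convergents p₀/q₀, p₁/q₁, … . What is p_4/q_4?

Using pₖ = aₖpₖ₋₁ + pₖ₋₂, qₖ = aₖqₖ₋₁ + qₖ₋₂ (with p₋₁=1, p₋₂=0, q₋₁=0, q₋₂=1):
  k=0: a=13, p=13, q=1
  k=1: a=14, p=183, q=14
  k=2: a=3, p=562, q=43
  k=3: a=3, p=1869, q=143
  k=4: a=2, p=4300, q=329

4300/329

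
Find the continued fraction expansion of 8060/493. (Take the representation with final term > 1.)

8060 = 16×493 + 172
493 = 2×172 + 149
172 = 1×149 + 23
149 = 6×23 + 11
23 = 2×11 + 1
11 = 11×1 + 0  (stop)
So 8060/493 = [16; 2, 1, 6, 2, 11].

[16; 2, 1, 6, 2, 11]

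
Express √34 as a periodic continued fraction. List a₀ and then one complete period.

[5; 1, 4, 1, 10]

a₀ = ⌊√34⌋ = 5.
With m₀=0, d₀=1 and mₖ₊₁ = dₖaₖ − mₖ, dₖ₊₁ = (n − mₖ₊₁²)/dₖ, aₖ₊₁ = ⌊(a₀+mₖ₊₁)/dₖ₊₁⌋:
  k=1: m=5, d=9, a=1
  k=2: m=4, d=2, a=4
  k=3: m=4, d=9, a=1
  k=4: m=5, d=1, a=10
d=1 and a=2a₀=10 at k=4, so the next step gives (m, d) = (5, 9) again — its k=1 value — and the period has length 4.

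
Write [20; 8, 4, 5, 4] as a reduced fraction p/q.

Using pₖ = aₖpₖ₋₁ + pₖ₋₂ and qₖ = aₖqₖ₋₁ + qₖ₋₂:
  k=0: a=20, p=20, q=1
  k=1: a=8, p=161, q=8
  k=2: a=4, p=664, q=33
  k=3: a=5, p=3481, q=173
  k=4: a=4, p=14588, q=725

14588/725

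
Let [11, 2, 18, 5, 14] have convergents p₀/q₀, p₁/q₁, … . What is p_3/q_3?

2148/187

Using pₖ = aₖpₖ₋₁ + pₖ₋₂, qₖ = aₖqₖ₋₁ + qₖ₋₂ (with p₋₁=1, p₋₂=0, q₋₁=0, q₋₂=1):
  k=0: a=11, p=11, q=1
  k=1: a=2, p=23, q=2
  k=2: a=18, p=425, q=37
  k=3: a=5, p=2148, q=187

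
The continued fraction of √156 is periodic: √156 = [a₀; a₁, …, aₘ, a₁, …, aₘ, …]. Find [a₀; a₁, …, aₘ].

[12; 2, 24]

a₀ = ⌊√156⌋ = 12.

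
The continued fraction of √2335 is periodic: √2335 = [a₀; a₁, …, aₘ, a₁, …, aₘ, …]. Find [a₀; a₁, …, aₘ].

a₀ = ⌊√2335⌋ = 48.
With m₀=0, d₀=1 and mₖ₊₁ = dₖaₖ − mₖ, dₖ₊₁ = (n − mₖ₊₁²)/dₖ, aₖ₊₁ = ⌊(a₀+mₖ₊₁)/dₖ₊₁⌋:
  k=1: m=48, d=31, a=3
  k=2: m=45, d=10, a=9
  k=3: m=45, d=31, a=3
  k=4: m=48, d=1, a=96
d=1 and a=2a₀=96 at k=4, so the next step gives (m, d) = (48, 31) again — its k=1 value — and the period has length 4.

[48; 3, 9, 3, 96]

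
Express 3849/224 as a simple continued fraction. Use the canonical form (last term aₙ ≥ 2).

3849 = 17*224 + 41
224 = 5*41 + 19
41 = 2*19 + 3
19 = 6*3 + 1
3 = 3*1 + 0  (stop)
So 3849/224 = [17; 5, 2, 6, 3].

[17; 5, 2, 6, 3]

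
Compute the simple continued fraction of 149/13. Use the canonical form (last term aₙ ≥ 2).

149 = 11×13 + 6
13 = 2×6 + 1
6 = 6×1 + 0  (stop)
So 149/13 = [11; 2, 6].

[11; 2, 6]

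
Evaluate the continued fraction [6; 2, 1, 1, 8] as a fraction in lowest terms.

Using pₖ = aₖpₖ₋₁ + pₖ₋₂ and qₖ = aₖqₖ₋₁ + qₖ₋₂:
  k=0: a=6, p=6, q=1
  k=1: a=2, p=13, q=2
  k=2: a=1, p=19, q=3
  k=3: a=1, p=32, q=5
  k=4: a=8, p=275, q=43

275/43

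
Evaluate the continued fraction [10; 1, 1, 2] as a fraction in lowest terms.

53/5

Using pₖ = aₖpₖ₋₁ + pₖ₋₂ and qₖ = aₖqₖ₋₁ + qₖ₋₂:
  k=0: a=10, p=10, q=1
  k=1: a=1, p=11, q=1
  k=2: a=1, p=21, q=2
  k=3: a=2, p=53, q=5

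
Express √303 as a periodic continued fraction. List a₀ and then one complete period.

[17; 2, 2, 5, 2, 2, 34]

a₀ = ⌊√303⌋ = 17.
With m₀=0, d₀=1 and mₖ₊₁ = dₖaₖ − mₖ, dₖ₊₁ = (n − mₖ₊₁²)/dₖ, aₖ₊₁ = ⌊(a₀+mₖ₊₁)/dₖ₊₁⌋:
  k=1: m=17, d=14, a=2
  k=2: m=11, d=13, a=2
  k=3: m=15, d=6, a=5
  k=4: m=15, d=13, a=2
  k=5: m=11, d=14, a=2
  k=6: m=17, d=1, a=34
d=1 and a=2a₀=34 at k=6, so the next step gives (m, d) = (17, 14) again — its k=1 value — and the period has length 6.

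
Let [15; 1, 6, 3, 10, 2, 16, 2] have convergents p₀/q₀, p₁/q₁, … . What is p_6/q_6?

124417/7843

Using pₖ = aₖpₖ₋₁ + pₖ₋₂, qₖ = aₖqₖ₋₁ + qₖ₋₂ (with p₋₁=1, p₋₂=0, q₋₁=0, q₋₂=1):
  k=0: a=15, p=15, q=1
  k=1: a=1, p=16, q=1
  k=2: a=6, p=111, q=7
  k=3: a=3, p=349, q=22
  k=4: a=10, p=3601, q=227
  k=5: a=2, p=7551, q=476
  k=6: a=16, p=124417, q=7843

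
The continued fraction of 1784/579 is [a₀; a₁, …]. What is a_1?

1784 = 3·579 + 47   →  a_0 = 3
579 = 12·47 + 15   →  a_1 = 12

12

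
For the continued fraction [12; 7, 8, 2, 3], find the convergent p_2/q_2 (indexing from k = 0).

Using pₖ = aₖpₖ₋₁ + pₖ₋₂, qₖ = aₖqₖ₋₁ + qₖ₋₂ (with p₋₁=1, p₋₂=0, q₋₁=0, q₋₂=1):
  k=0: a=12, p=12, q=1
  k=1: a=7, p=85, q=7
  k=2: a=8, p=692, q=57

692/57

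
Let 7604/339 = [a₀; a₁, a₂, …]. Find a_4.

2

7604 = 22·339 + 146   →  a_0 = 22
339 = 2·146 + 47   →  a_1 = 2
146 = 3·47 + 5   →  a_2 = 3
47 = 9·5 + 2   →  a_3 = 9
5 = 2·2 + 1   →  a_4 = 2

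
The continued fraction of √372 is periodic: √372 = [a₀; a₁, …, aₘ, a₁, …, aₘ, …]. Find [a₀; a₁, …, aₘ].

a₀ = ⌊√372⌋ = 19.
With m₀=0, d₀=1 and mₖ₊₁ = dₖaₖ − mₖ, dₖ₊₁ = (n − mₖ₊₁²)/dₖ, aₖ₊₁ = ⌊(a₀+mₖ₊₁)/dₖ₊₁⌋:
  k=1: m=19, d=11, a=3
  k=2: m=14, d=16, a=2
  k=3: m=18, d=3, a=12
  k=4: m=18, d=16, a=2
  k=5: m=14, d=11, a=3
  k=6: m=19, d=1, a=38
d=1 and a=2a₀=38 at k=6, so the next step gives (m, d) = (19, 11) again — its k=1 value — and the period has length 6.

[19; 3, 2, 12, 2, 3, 38]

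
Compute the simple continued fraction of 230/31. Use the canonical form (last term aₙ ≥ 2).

230 = 7*31 + 13
31 = 2*13 + 5
13 = 2*5 + 3
5 = 1*3 + 2
3 = 1*2 + 1
2 = 2*1 + 0  (stop)
So 230/31 = [7; 2, 2, 1, 1, 2].

[7; 2, 2, 1, 1, 2]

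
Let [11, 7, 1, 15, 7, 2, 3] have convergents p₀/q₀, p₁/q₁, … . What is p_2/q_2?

89/8

Using pₖ = aₖpₖ₋₁ + pₖ₋₂, qₖ = aₖqₖ₋₁ + qₖ₋₂ (with p₋₁=1, p₋₂=0, q₋₁=0, q₋₂=1):
  k=0: a=11, p=11, q=1
  k=1: a=7, p=78, q=7
  k=2: a=1, p=89, q=8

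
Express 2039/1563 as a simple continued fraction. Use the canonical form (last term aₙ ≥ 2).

2039 = 1*1563 + 476
1563 = 3*476 + 135
476 = 3*135 + 71
135 = 1*71 + 64
71 = 1*64 + 7
64 = 9*7 + 1
7 = 7*1 + 0  (stop)
So 2039/1563 = [1; 3, 3, 1, 1, 9, 7].

[1; 3, 3, 1, 1, 9, 7]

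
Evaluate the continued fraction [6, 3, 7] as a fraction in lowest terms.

139/22

Using pₖ = aₖpₖ₋₁ + pₖ₋₂ and qₖ = aₖqₖ₋₁ + qₖ₋₂:
  k=0: a=6, p=6, q=1
  k=1: a=3, p=19, q=3
  k=2: a=7, p=139, q=22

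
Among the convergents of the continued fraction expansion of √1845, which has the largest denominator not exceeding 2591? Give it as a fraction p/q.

39689/924

√1845 = [42; 1, 20, 2, 20, 1, 84, …] (period length 6).
Convergents:
  p_0/q_0 = 42/1
  p_1/q_1 = 43/1
  p_2/q_2 = 902/21
  p_3/q_3 = 1847/43
  p_4/q_4 = 37842/881
  p_5/q_5 = 39689/924
  p_6/q_6 = 3371718/78497
q_5 = 924 ≤ 2591 < 78497 = q_6, so the answer is 39689/924.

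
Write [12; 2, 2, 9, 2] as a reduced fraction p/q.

Fold from the inside: start with 2/1.
  9 + 1/2 = 19/2
  2 + 2/19 = 40/19
  2 + 19/40 = 99/40
  12 + 40/99 = 1228/99

1228/99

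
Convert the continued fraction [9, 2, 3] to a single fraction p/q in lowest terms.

66/7

Using pₖ = aₖpₖ₋₁ + pₖ₋₂ and qₖ = aₖqₖ₋₁ + qₖ₋₂:
  k=0: a=9, p=9, q=1
  k=1: a=2, p=19, q=2
  k=2: a=3, p=66, q=7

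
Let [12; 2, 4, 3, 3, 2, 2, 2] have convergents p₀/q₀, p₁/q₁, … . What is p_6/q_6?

6697/538

Using pₖ = aₖpₖ₋₁ + pₖ₋₂, qₖ = aₖqₖ₋₁ + qₖ₋₂ (with p₋₁=1, p₋₂=0, q₋₁=0, q₋₂=1):
  k=0: a=12, p=12, q=1
  k=1: a=2, p=25, q=2
  k=2: a=4, p=112, q=9
  k=3: a=3, p=361, q=29
  k=4: a=3, p=1195, q=96
  k=5: a=2, p=2751, q=221
  k=6: a=2, p=6697, q=538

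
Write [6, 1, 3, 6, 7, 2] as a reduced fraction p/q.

2589/383

Fold from the inside: start with 2/1.
  7 + 1/2 = 15/2
  6 + 2/15 = 92/15
  3 + 15/92 = 291/92
  1 + 92/291 = 383/291
  6 + 291/383 = 2589/383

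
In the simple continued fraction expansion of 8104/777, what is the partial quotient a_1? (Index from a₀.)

8104 = 10·777 + 334   →  a_0 = 10
777 = 2·334 + 109   →  a_1 = 2

2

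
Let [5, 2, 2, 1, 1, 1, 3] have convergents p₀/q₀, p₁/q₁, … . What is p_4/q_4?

Using pₖ = aₖpₖ₋₁ + pₖ₋₂, qₖ = aₖqₖ₋₁ + qₖ₋₂ (with p₋₁=1, p₋₂=0, q₋₁=0, q₋₂=1):
  k=0: a=5, p=5, q=1
  k=1: a=2, p=11, q=2
  k=2: a=2, p=27, q=5
  k=3: a=1, p=38, q=7
  k=4: a=1, p=65, q=12

65/12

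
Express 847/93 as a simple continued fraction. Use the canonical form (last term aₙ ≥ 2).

847 = 9*93 + 10
93 = 9*10 + 3
10 = 3*3 + 1
3 = 3*1 + 0  (stop)
So 847/93 = [9; 9, 3, 3].

[9; 9, 3, 3]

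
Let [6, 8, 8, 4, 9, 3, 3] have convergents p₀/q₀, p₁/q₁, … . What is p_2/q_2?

398/65

Using pₖ = aₖpₖ₋₁ + pₖ₋₂, qₖ = aₖqₖ₋₁ + qₖ₋₂ (with p₋₁=1, p₋₂=0, q₋₁=0, q₋₂=1):
  k=0: a=6, p=6, q=1
  k=1: a=8, p=49, q=8
  k=2: a=8, p=398, q=65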